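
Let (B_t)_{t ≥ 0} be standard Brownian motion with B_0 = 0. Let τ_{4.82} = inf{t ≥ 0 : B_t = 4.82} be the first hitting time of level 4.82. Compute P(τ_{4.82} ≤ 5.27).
P(τ_{4.82} ≤ 5.27) = 2(1 − Φ(4.82/√5.27)) = 2(1 − Φ(2.0996)) ≈ 0.0358

By the reflection principle for standard BM, P(τ_b ≤ t) = 2 · P(B_t ≥ b). Since B_t ~ N(0, t), P(B_t ≥ 4.82) = 1 − Φ(4.82/√t) = 1 − Φ(4.82/√5.27) = 1 − Φ(2.0996) ≈ 0.01788. Doubling: P(τ_{4.82} ≤ 5.27) ≈ 2 · 0.01788 = 0.03576 ≈ 0.0358.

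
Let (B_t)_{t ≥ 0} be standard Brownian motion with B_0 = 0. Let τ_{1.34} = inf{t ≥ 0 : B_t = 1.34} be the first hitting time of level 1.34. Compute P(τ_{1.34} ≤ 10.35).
P(τ_{1.34} ≤ 10.35) = 2(1 − Φ(1.34/√10.35)) = 2(1 − Φ(0.4165)) ≈ 0.6770

By the reflection principle for standard BM, P(τ_b ≤ t) = 2 · P(B_t ≥ b). Since B_t ~ N(0, t), P(B_t ≥ 1.34) = 1 − Φ(1.34/√t) = 1 − Φ(1.34/√10.35) = 1 − Φ(0.4165) ≈ 0.33852. Doubling: P(τ_{1.34} ≤ 10.35) ≈ 2 · 0.33852 = 0.67704 ≈ 0.6770.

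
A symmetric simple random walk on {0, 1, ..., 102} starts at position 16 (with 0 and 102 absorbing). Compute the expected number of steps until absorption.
E[τ | X_0 = 16] = 1376

Let v_k = E[τ | X_0 = k]. Boundary: v_0 = v_102 = 0. Recurrence: v_k = 1 + (v_{k-1} + v_{k+1})/2 for 1 ≤ k ≤ 101. The particular solution to v_k − (v_{k-1} + v_{k+1})/2 = 1 is v_k = −k^2. Adding homogeneous solution A + B k and matching boundaries gives v_k = k (102 − k). Substituting k = 16: v_16 = 16 · 86 = 1376.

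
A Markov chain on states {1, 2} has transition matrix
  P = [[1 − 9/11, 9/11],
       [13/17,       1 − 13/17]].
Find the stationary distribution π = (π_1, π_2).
π_1 = 143/296, π_2 = 153/296

Solve πP = π with π_1 + π_2 = 1. From πP = π: π_1 · (1 − 9/11) + π_2 · 13/17 = π_1 ⇒ π_2 · 13/17 = π_1 · 9/11 ⇒ π_2/π_1 = (9/11)/(13/17) = 153/143. Together with π_1 + π_2 = 1:
  π_1 = (13/17)/(9/11 + 13/17) = (13/17)/(296/187) = 143/296,
  π_2 = (9/11)/(9/11 + 13/17) = (9/11)/(296/187) = 153/296.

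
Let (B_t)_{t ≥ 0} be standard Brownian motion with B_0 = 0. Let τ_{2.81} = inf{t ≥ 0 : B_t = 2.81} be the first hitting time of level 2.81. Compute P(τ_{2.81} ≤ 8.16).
P(τ_{2.81} ≤ 8.16) = 2(1 − Φ(2.81/√8.16)) = 2(1 − Φ(0.9837)) ≈ 0.3253

By the reflection principle for standard BM, P(τ_b ≤ t) = 2 · P(B_t ≥ b). Since B_t ~ N(0, t), P(B_t ≥ 2.81) = 1 − Φ(2.81/√t) = 1 − Φ(2.81/√8.16) = 1 − Φ(0.9837) ≈ 0.16263. Doubling: P(τ_{2.81} ≤ 8.16) ≈ 2 · 0.16263 = 0.32526 ≈ 0.3253.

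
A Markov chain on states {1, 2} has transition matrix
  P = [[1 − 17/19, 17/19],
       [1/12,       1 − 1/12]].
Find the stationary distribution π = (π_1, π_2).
π_1 = 19/223, π_2 = 204/223

Solve πP = π with π_1 + π_2 = 1. From πP = π: π_1 · (1 − 17/19) + π_2 · 1/12 = π_1 ⇒ π_2 · 1/12 = π_1 · 17/19 ⇒ π_2/π_1 = (17/19)/(1/12) = 204/19. Together with π_1 + π_2 = 1:
  π_1 = (1/12)/(17/19 + 1/12) = (1/12)/(223/228) = 19/223,
  π_2 = (17/19)/(17/19 + 1/12) = (17/19)/(223/228) = 204/223.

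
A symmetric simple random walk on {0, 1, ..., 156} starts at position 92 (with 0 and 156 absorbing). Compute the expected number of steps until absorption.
E[τ | X_0 = 92] = 5888

Let v_k = E[τ | X_0 = k]. Boundary: v_0 = v_156 = 0. Recurrence: v_k = 1 + (v_{k-1} + v_{k+1})/2 for 1 ≤ k ≤ 155. The particular solution to v_k − (v_{k-1} + v_{k+1})/2 = 1 is v_k = −k^2. Adding homogeneous solution A + B k and matching boundaries gives v_k = k (156 − k). Substituting k = 92: v_92 = 92 · 64 = 5888.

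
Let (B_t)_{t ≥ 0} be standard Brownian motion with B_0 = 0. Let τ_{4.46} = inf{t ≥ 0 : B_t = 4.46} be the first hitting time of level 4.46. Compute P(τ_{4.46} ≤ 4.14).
P(τ_{4.46} ≤ 4.14) = 2(1 − Φ(4.46/√4.14)) = 2(1 − Φ(2.1920)) ≈ 0.0284

By the reflection principle for standard BM, P(τ_b ≤ t) = 2 · P(B_t ≥ b). Since B_t ~ N(0, t), P(B_t ≥ 4.46) = 1 − Φ(4.46/√t) = 1 − Φ(4.46/√4.14) = 1 − Φ(2.1920) ≈ 0.01419. Doubling: P(τ_{4.46} ≤ 4.14) ≈ 2 · 0.01419 = 0.02838 ≈ 0.0284.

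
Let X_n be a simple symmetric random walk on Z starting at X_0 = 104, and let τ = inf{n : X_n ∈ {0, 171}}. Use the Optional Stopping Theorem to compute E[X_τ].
E[X_τ] = 104

X_n is a martingale and τ is a bounded-mean stopping time (indeed τ is finite a.s. with bounded expectation since the walk is in a bounded region). By the OST, E[X_τ] = E[X_0] = 104. Equivalently: E[X_τ] = 171 · P(hit 171 first) + 0 · P(hit 0 first) = 171 · (104/171) = 104.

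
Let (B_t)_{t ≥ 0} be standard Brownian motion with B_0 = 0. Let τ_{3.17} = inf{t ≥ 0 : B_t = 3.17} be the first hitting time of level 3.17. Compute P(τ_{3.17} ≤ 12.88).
P(τ_{3.17} ≤ 12.88) = 2(1 − Φ(3.17/√12.88)) = 2(1 − Φ(0.8833)) ≈ 0.3771

By the reflection principle for standard BM, P(τ_b ≤ t) = 2 · P(B_t ≥ b). Since B_t ~ N(0, t), P(B_t ≥ 3.17) = 1 − Φ(3.17/√t) = 1 − Φ(3.17/√12.88) = 1 − Φ(0.8833) ≈ 0.18854. Doubling: P(τ_{3.17} ≤ 12.88) ≈ 2 · 0.18854 = 0.37708 ≈ 0.3771.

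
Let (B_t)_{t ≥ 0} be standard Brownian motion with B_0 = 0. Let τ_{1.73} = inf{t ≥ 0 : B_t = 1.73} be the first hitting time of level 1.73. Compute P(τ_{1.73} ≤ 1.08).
P(τ_{1.73} ≤ 1.08) = 2(1 − Φ(1.73/√1.08)) = 2(1 − Φ(1.6647)) ≈ 0.0960

By the reflection principle for standard BM, P(τ_b ≤ t) = 2 · P(B_t ≥ b). Since B_t ~ N(0, t), P(B_t ≥ 1.73) = 1 − Φ(1.73/√t) = 1 − Φ(1.73/√1.08) = 1 − Φ(1.6647) ≈ 0.04799. Doubling: P(τ_{1.73} ≤ 1.08) ≈ 2 · 0.04799 = 0.09598 ≈ 0.0960.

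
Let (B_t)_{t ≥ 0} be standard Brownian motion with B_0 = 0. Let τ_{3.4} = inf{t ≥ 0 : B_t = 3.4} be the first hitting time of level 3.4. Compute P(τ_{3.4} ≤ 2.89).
P(τ_{3.4} ≤ 2.89) = 2(1 − Φ(3.4/√2.89)) = 2(1 − Φ(2.0000)) ≈ 0.0455

By the reflection principle for standard BM, P(τ_b ≤ t) = 2 · P(B_t ≥ b). Since B_t ~ N(0, t), P(B_t ≥ 3.4) = 1 − Φ(3.4/√t) = 1 − Φ(3.4/√2.89) = 1 − Φ(2.0000) ≈ 0.02275. Doubling: P(τ_{3.4} ≤ 2.89) ≈ 2 · 0.02275 = 0.04550 ≈ 0.0455.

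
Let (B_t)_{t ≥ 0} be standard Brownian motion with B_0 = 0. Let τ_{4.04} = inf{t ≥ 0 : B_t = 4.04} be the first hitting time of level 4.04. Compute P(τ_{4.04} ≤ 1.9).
P(τ_{4.04} ≤ 1.9) = 2(1 − Φ(4.04/√1.9)) = 2(1 − Φ(2.9309)) ≈ 0.0034

By the reflection principle for standard BM, P(τ_b ≤ t) = 2 · P(B_t ≥ b). Since B_t ~ N(0, t), P(B_t ≥ 4.04) = 1 − Φ(4.04/√t) = 1 − Φ(4.04/√1.9) = 1 − Φ(2.9309) ≈ 0.00169. Doubling: P(τ_{4.04} ≤ 1.9) ≈ 2 · 0.00169 = 0.00338 ≈ 0.0034.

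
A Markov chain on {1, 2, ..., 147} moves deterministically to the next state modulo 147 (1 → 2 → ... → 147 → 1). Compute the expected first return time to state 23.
E[T_23 | X_0 = 23] = 147

The chain cycles deterministically, so starting at state 23 it returns in exactly 147 steps. Equivalently, the stationary distribution is uniform π_j = 1/147 for every state j, so by Kac's formula E[T_23] = 1/π_23 = 147.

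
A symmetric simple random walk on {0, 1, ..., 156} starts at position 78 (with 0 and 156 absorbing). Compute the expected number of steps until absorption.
E[τ | X_0 = 78] = 6084

Let v_k = E[τ | X_0 = k]. Boundary: v_0 = v_156 = 0. Recurrence: v_k = 1 + (v_{k-1} + v_{k+1})/2 for 1 ≤ k ≤ 155. The particular solution to v_k − (v_{k-1} + v_{k+1})/2 = 1 is v_k = −k^2. Adding homogeneous solution A + B k and matching boundaries gives v_k = k (156 − k). Substituting k = 78: v_78 = 78 · 78 = 6084.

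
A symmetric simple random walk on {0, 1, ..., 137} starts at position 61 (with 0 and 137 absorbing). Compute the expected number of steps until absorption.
E[τ | X_0 = 61] = 4636

Let v_k = E[τ | X_0 = k]. Boundary: v_0 = v_137 = 0. Recurrence: v_k = 1 + (v_{k-1} + v_{k+1})/2 for 1 ≤ k ≤ 136. The particular solution to v_k − (v_{k-1} + v_{k+1})/2 = 1 is v_k = −k^2. Adding homogeneous solution A + B k and matching boundaries gives v_k = k (137 − k). Substituting k = 61: v_61 = 61 · 76 = 4636.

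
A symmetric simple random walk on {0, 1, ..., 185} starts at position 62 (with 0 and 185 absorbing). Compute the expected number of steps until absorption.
E[τ | X_0 = 62] = 7626

Let v_k = E[τ | X_0 = k]. Boundary: v_0 = v_185 = 0. Recurrence: v_k = 1 + (v_{k-1} + v_{k+1})/2 for 1 ≤ k ≤ 184. The particular solution to v_k − (v_{k-1} + v_{k+1})/2 = 1 is v_k = −k^2. Adding homogeneous solution A + B k and matching boundaries gives v_k = k (185 − k). Substituting k = 62: v_62 = 62 · 123 = 7626.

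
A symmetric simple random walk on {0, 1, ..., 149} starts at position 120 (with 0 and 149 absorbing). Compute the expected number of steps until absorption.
E[τ | X_0 = 120] = 3480

Let v_k = E[τ | X_0 = k]. Boundary: v_0 = v_149 = 0. Recurrence: v_k = 1 + (v_{k-1} + v_{k+1})/2 for 1 ≤ k ≤ 148. The particular solution to v_k − (v_{k-1} + v_{k+1})/2 = 1 is v_k = −k^2. Adding homogeneous solution A + B k and matching boundaries gives v_k = k (149 − k). Substituting k = 120: v_120 = 120 · 29 = 3480.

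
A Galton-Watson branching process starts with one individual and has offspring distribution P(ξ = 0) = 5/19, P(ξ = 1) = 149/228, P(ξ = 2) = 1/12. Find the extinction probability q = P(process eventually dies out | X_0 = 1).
q = 1

Mean offspring μ = 0·5/19 + 1·149/228 + 2·1/12 = 187/228 ≤ 1. For μ ≤ 1 with offspring not concentrated at 1, the Galton-Watson process goes extinct almost surely, so q = 1.
(Algebraic check: The pgf is f(s) = 5/19 + 149/228·s + 1/12·s². The extinction probability q is the smallest fixed point of f in [0, 1]. Setting s = f(s):
  1/12·s² + (149/228 − 1)·s + 5/19 = 0
  1/12·s² − (5/19 + 1/12)·s + 5/19 = 0
which factors as (s − 1)·(1/12·s − 5/19) = 0, giving roots s = 1 and s = (5/19)/(1/12) = 60/19. Since 60/19 ≥ 1, the smallest root in [0, 1] is s = 1.)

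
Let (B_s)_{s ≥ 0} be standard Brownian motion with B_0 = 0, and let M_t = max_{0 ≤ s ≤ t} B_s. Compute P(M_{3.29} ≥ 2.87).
P(M_{3.29} ≥ 2.87) = 2·P(B_{3.29} ≥ 2.87) = 2(1 − Φ(2.87/√3.29)) ≈ 0.1136

By the reflection principle for Brownian motion, P(M_t ≥ a) = 2 · P(B_t ≥ a) for a ≥ 0. Since B_t ~ N(0, t), P(B_t ≥ 2.87) = 1 − Φ(2.87/√t) = 1 − Φ(2.87/√3.29) = 1 − Φ(1.5823). So
  P(M_{3.29} ≥ 2.87) = 2(1 − Φ(1.5823)) ≈ 0.1136.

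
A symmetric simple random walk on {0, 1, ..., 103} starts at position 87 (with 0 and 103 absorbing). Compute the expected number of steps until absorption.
E[τ | X_0 = 87] = 1392

Let v_k = E[τ | X_0 = k]. Boundary: v_0 = v_103 = 0. Recurrence: v_k = 1 + (v_{k-1} + v_{k+1})/2 for 1 ≤ k ≤ 102. The particular solution to v_k − (v_{k-1} + v_{k+1})/2 = 1 is v_k = −k^2. Adding homogeneous solution A + B k and matching boundaries gives v_k = k (103 − k). Substituting k = 87: v_87 = 87 · 16 = 1392.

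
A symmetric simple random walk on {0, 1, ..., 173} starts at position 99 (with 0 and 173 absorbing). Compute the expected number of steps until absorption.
E[τ | X_0 = 99] = 7326

Let v_k = E[τ | X_0 = k]. Boundary: v_0 = v_173 = 0. Recurrence: v_k = 1 + (v_{k-1} + v_{k+1})/2 for 1 ≤ k ≤ 172. The particular solution to v_k − (v_{k-1} + v_{k+1})/2 = 1 is v_k = −k^2. Adding homogeneous solution A + B k and matching boundaries gives v_k = k (173 − k). Substituting k = 99: v_99 = 99 · 74 = 7326.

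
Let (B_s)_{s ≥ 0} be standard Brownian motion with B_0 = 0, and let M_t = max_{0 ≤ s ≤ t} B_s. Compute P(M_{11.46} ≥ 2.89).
P(M_{11.46} ≥ 2.89) = 2·P(B_{11.46} ≥ 2.89) = 2(1 − Φ(2.89/√11.46)) ≈ 0.3933

By the reflection principle for Brownian motion, P(M_t ≥ a) = 2 · P(B_t ≥ a) for a ≥ 0. Since B_t ~ N(0, t), P(B_t ≥ 2.89) = 1 − Φ(2.89/√t) = 1 − Φ(2.89/√11.46) = 1 − Φ(0.8537). So
  P(M_{11.46} ≥ 2.89) = 2(1 − Φ(0.8537)) ≈ 0.3933.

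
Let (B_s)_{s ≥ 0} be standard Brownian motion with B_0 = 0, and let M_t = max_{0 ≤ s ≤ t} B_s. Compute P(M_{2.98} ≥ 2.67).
P(M_{2.98} ≥ 2.67) = 2·P(B_{2.98} ≥ 2.67) = 2(1 − Φ(2.67/√2.98)) ≈ 0.1219

By the reflection principle for Brownian motion, P(M_t ≥ a) = 2 · P(B_t ≥ a) for a ≥ 0. Since B_t ~ N(0, t), P(B_t ≥ 2.67) = 1 − Φ(2.67/√t) = 1 − Φ(2.67/√2.98) = 1 − Φ(1.5467). So
  P(M_{2.98} ≥ 2.67) = 2(1 − Φ(1.5467)) ≈ 0.1219.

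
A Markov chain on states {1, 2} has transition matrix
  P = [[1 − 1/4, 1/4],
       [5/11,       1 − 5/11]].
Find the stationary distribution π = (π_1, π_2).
π_1 = 20/31, π_2 = 11/31

Solve πP = π with π_1 + π_2 = 1. From πP = π: π_1 · (1 − 1/4) + π_2 · 5/11 = π_1 ⇒ π_2 · 5/11 = π_1 · 1/4 ⇒ π_2/π_1 = (1/4)/(5/11) = 11/20. Together with π_1 + π_2 = 1:
  π_1 = (5/11)/(1/4 + 5/11) = (5/11)/(31/44) = 20/31,
  π_2 = (1/4)/(1/4 + 5/11) = (1/4)/(31/44) = 11/31.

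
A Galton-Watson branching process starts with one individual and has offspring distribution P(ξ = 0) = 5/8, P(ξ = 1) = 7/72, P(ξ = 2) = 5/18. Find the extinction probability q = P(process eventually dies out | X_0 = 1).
q = 1

Mean offspring μ = 0·5/8 + 1·7/72 + 2·5/18 = 47/72 ≤ 1. For μ ≤ 1 with offspring not concentrated at 1, the Galton-Watson process goes extinct almost surely, so q = 1.
(Algebraic check: The pgf is f(s) = 5/8 + 7/72·s + 5/18·s². The extinction probability q is the smallest fixed point of f in [0, 1]. Setting s = f(s):
  5/18·s² + (7/72 − 1)·s + 5/8 = 0
  5/18·s² − (5/8 + 5/18)·s + 5/8 = 0
which factors as (s − 1)·(5/18·s − 5/8) = 0, giving roots s = 1 and s = (5/8)/(5/18) = 9/4. Since 9/4 ≥ 1, the smallest root in [0, 1] is s = 1.)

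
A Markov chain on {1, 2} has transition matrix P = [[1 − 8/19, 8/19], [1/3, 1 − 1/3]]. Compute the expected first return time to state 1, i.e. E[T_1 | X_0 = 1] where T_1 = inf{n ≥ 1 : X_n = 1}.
E[T_1 | X_0 = 1] = 1/π_1 = 43/19

For an irreducible recurrent Markov chain with stationary distribution π, E[T_i | X_0 = i] = 1/π_i (Kac's formula). Here π_1 = (1/3)/(8/19 + 1/3) = (1/3)/(43/57) = 19/43, so E[T_1 | X_0 = 1] = 1/π_1 = (8/19 + 1/3)/(1/3) = (43/57)/(1/3) = 43/19.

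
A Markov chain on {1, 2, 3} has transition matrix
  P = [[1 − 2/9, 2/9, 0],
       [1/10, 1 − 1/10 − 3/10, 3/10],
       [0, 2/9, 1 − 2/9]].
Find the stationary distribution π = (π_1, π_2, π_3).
π = (9/56, 5/14, 27/56)

This is a birth-death chain on three states, which satisfies detailed balance: π_1 · P_{12} = π_2 · P_{21} and π_2 · P_{23} = π_3 · P_{32}.
From π_1 · 2/9 = π_2 · 1/10: π_2/π_1 = (2/9)/(1/10) = 20/9.
From π_2 · 3/10 = π_3 · 2/9: π_3/π_2 = (3/10)/(2/9) = 27/20.
Take π_1 proportional to 1; then unnormalized π = (1, 20/9, 3). Normalize by dividing by the sum 56/9:
  π = (9/56, 5/14, 27/56).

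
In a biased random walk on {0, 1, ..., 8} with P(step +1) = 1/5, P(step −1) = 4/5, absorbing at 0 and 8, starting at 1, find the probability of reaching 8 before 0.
P(hit 8 before 0) = (1 − (4)^1) / (1 − (4)^8) = 1/21845

Let u_k denote P(reach 8 before 0 | start at k). Boundary: u_0 = 0, u_8 = 1. Recurrence: u_k = 1/5·u_{k+1} + 4/5·u_{k-1} for 1 ≤ k ≤ 7. Try u_k = A + B·r^k with r = q/p = (4/5)/(1/5) = 4. Substitution satisfies the recurrence; boundary conditions give:
  u_k = (1 − r^k) / (1 − r^N) = (1 − (4)^1) / (1 − (4)^8) = 1/21845.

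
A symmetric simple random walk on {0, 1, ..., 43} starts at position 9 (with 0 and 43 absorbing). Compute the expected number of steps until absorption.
E[τ | X_0 = 9] = 306

Let v_k = E[τ | X_0 = k]. Boundary: v_0 = v_43 = 0. Recurrence: v_k = 1 + (v_{k-1} + v_{k+1})/2 for 1 ≤ k ≤ 42. The particular solution to v_k − (v_{k-1} + v_{k+1})/2 = 1 is v_k = −k^2. Adding homogeneous solution A + B k and matching boundaries gives v_k = k (43 − k). Substituting k = 9: v_9 = 9 · 34 = 306.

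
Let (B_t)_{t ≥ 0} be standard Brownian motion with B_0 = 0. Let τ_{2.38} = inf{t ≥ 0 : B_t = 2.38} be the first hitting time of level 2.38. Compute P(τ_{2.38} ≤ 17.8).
P(τ_{2.38} ≤ 17.8) = 2(1 − Φ(2.38/√17.8)) = 2(1 − Φ(0.5641)) ≈ 0.5727

By the reflection principle for standard BM, P(τ_b ≤ t) = 2 · P(B_t ≥ b). Since B_t ~ N(0, t), P(B_t ≥ 2.38) = 1 − Φ(2.38/√t) = 1 − Φ(2.38/√17.8) = 1 − Φ(0.5641) ≈ 0.28634. Doubling: P(τ_{2.38} ≤ 17.8) ≈ 2 · 0.28634 = 0.57268 ≈ 0.5727.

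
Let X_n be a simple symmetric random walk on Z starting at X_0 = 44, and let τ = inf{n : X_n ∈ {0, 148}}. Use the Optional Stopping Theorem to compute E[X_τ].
E[X_τ] = 44

X_n is a martingale and τ is a bounded-mean stopping time (indeed τ is finite a.s. with bounded expectation since the walk is in a bounded region). By the OST, E[X_τ] = E[X_0] = 44. Equivalently: E[X_τ] = 148 · P(hit 148 first) + 0 · P(hit 0 first) = 148 · (44/148) = 44.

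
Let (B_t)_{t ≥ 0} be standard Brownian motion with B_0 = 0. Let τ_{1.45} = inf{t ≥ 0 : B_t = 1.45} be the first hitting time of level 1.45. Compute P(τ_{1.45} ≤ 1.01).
P(τ_{1.45} ≤ 1.01) = 2(1 − Φ(1.45/√1.01)) = 2(1 − Φ(1.4428)) ≈ 0.1491

By the reflection principle for standard BM, P(τ_b ≤ t) = 2 · P(B_t ≥ b). Since B_t ~ N(0, t), P(B_t ≥ 1.45) = 1 − Φ(1.45/√t) = 1 − Φ(1.45/√1.01) = 1 − Φ(1.4428) ≈ 0.07454. Doubling: P(τ_{1.45} ≤ 1.01) ≈ 2 · 0.07454 = 0.14908 ≈ 0.1491.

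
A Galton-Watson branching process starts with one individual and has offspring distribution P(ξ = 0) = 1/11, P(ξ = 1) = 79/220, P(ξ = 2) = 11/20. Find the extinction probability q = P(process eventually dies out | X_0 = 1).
q = 20/121

The pgf is f(s) = 1/11 + 79/220·s + 11/20·s². The extinction probability q is the smallest fixed point of f in [0, 1]. Setting s = f(s):
  11/20·s² + (79/220 − 1)·s + 1/11 = 0
  11/20·s² − (1/11 + 11/20)·s + 1/11 = 0
which factors as (s − 1)·(11/20·s − 1/11) = 0, giving roots s = 1 and s = (1/11)/(11/20) = 20/121.
Mean offspring μ = 79/220 + 2·11/20 = 321/220 > 1 (supercritical), so q < 1. The extinction probability is the smaller root: q = (1/11)/(11/20) = 20/121.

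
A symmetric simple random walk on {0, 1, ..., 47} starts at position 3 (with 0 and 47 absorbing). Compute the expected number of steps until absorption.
E[τ | X_0 = 3] = 132

Let v_k = E[τ | X_0 = k]. Boundary: v_0 = v_47 = 0. Recurrence: v_k = 1 + (v_{k-1} + v_{k+1})/2 for 1 ≤ k ≤ 46. The particular solution to v_k − (v_{k-1} + v_{k+1})/2 = 1 is v_k = −k^2. Adding homogeneous solution A + B k and matching boundaries gives v_k = k (47 − k). Substituting k = 3: v_3 = 3 · 44 = 132.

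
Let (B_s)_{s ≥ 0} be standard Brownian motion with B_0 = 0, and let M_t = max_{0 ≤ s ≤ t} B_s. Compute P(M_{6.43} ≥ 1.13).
P(M_{6.43} ≥ 1.13) = 2·P(B_{6.43} ≥ 1.13) = 2(1 − Φ(1.13/√6.43)) ≈ 0.6559

By the reflection principle for Brownian motion, P(M_t ≥ a) = 2 · P(B_t ≥ a) for a ≥ 0. Since B_t ~ N(0, t), P(B_t ≥ 1.13) = 1 − Φ(1.13/√t) = 1 − Φ(1.13/√6.43) = 1 − Φ(0.4456). So
  P(M_{6.43} ≥ 1.13) = 2(1 − Φ(0.4456)) ≈ 0.6559.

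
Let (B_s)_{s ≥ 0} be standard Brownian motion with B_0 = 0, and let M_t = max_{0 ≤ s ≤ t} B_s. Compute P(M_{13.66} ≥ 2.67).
P(M_{13.66} ≥ 2.67) = 2·P(B_{13.66} ≥ 2.67) = 2(1 − Φ(2.67/√13.66)) ≈ 0.4700

By the reflection principle for Brownian motion, P(M_t ≥ a) = 2 · P(B_t ≥ a) for a ≥ 0. Since B_t ~ N(0, t), P(B_t ≥ 2.67) = 1 − Φ(2.67/√t) = 1 − Φ(2.67/√13.66) = 1 − Φ(0.7224). So
  P(M_{13.66} ≥ 2.67) = 2(1 − Φ(0.7224)) ≈ 0.4700.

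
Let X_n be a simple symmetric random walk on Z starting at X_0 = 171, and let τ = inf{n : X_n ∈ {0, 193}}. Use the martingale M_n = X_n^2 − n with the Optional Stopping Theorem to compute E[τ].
E[τ] = 3762

M_n = X_n^2 − n is a martingale (since E[X_{n+1}^2 | F_n] = X_n^2 + 1). By OST (τ has finite mean in a bounded region), E[M_τ] = E[M_0] = X_0^2 − 0 = 171^2 = 29241. Also E[M_τ] = E[X_τ^2] − E[τ]. The walk exits at 0 or 193, with P(hit 193 first) = 171/193, so E[X_τ^2] = 193^2 · 171/193 + 0 = 33003. Thus E[τ] = E[X_τ^2] − E[M_τ] = 33003 − 29241 = 3762 = 171(193 − 171) = 3762.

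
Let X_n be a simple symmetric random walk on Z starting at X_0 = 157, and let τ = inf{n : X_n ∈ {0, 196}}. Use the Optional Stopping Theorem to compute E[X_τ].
E[X_τ] = 157

X_n is a martingale and τ is a bounded-mean stopping time (indeed τ is finite a.s. with bounded expectation since the walk is in a bounded region). By the OST, E[X_τ] = E[X_0] = 157. Equivalently: E[X_τ] = 196 · P(hit 196 first) + 0 · P(hit 0 first) = 196 · (157/196) = 157.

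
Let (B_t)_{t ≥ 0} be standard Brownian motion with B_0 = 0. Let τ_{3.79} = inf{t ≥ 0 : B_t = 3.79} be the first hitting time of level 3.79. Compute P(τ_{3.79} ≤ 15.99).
P(τ_{3.79} ≤ 15.99) = 2(1 − Φ(3.79/√15.99)) = 2(1 − Φ(0.9478)) ≈ 0.3432

By the reflection principle for standard BM, P(τ_b ≤ t) = 2 · P(B_t ≥ b). Since B_t ~ N(0, t), P(B_t ≥ 3.79) = 1 − Φ(3.79/√t) = 1 − Φ(3.79/√15.99) = 1 − Φ(0.9478) ≈ 0.17162. Doubling: P(τ_{3.79} ≤ 15.99) ≈ 2 · 0.17162 = 0.34324 ≈ 0.3432.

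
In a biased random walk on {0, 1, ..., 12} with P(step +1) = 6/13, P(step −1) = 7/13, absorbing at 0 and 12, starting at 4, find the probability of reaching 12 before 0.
P(hit 12 before 0) = (1 − (7/6)^4) / (1 − (7/6)^12) = 1679616/10556113

Let u_k denote P(reach 12 before 0 | start at k). Boundary: u_0 = 0, u_12 = 1. Recurrence: u_k = 6/13·u_{k+1} + 7/13·u_{k-1} for 1 ≤ k ≤ 11. Try u_k = A + B·r^k with r = q/p = (7/13)/(6/13) = 7/6. Substitution satisfies the recurrence; boundary conditions give:
  u_k = (1 − r^k) / (1 − r^N) = (1 − (7/6)^4) / (1 − (7/6)^12) = 1679616/10556113.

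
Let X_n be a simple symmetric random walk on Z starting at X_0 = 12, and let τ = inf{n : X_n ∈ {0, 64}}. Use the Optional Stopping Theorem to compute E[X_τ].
E[X_τ] = 12

X_n is a martingale and τ is a bounded-mean stopping time (indeed τ is finite a.s. with bounded expectation since the walk is in a bounded region). By the OST, E[X_τ] = E[X_0] = 12. Equivalently: E[X_τ] = 64 · P(hit 64 first) + 0 · P(hit 0 first) = 64 · (12/64) = 12.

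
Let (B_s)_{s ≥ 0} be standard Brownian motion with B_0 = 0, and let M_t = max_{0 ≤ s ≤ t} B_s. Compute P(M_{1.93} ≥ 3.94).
P(M_{1.93} ≥ 3.94) = 2·P(B_{1.93} ≥ 3.94) = 2(1 − Φ(3.94/√1.93)) ≈ 0.0046

By the reflection principle for Brownian motion, P(M_t ≥ a) = 2 · P(B_t ≥ a) for a ≥ 0. Since B_t ~ N(0, t), P(B_t ≥ 3.94) = 1 − Φ(3.94/√t) = 1 − Φ(3.94/√1.93) = 1 − Φ(2.8361). So
  P(M_{1.93} ≥ 3.94) = 2(1 − Φ(2.8361)) ≈ 0.0046.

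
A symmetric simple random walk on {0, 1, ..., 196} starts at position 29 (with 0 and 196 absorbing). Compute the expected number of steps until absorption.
E[τ | X_0 = 29] = 4843

Let v_k = E[τ | X_0 = k]. Boundary: v_0 = v_196 = 0. Recurrence: v_k = 1 + (v_{k-1} + v_{k+1})/2 for 1 ≤ k ≤ 195. The particular solution to v_k − (v_{k-1} + v_{k+1})/2 = 1 is v_k = −k^2. Adding homogeneous solution A + B k and matching boundaries gives v_k = k (196 − k). Substituting k = 29: v_29 = 29 · 167 = 4843.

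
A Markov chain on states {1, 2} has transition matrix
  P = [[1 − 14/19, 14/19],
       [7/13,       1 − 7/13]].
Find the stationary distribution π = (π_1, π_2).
π_1 = 19/45, π_2 = 26/45

Solve πP = π with π_1 + π_2 = 1. From πP = π: π_1 · (1 − 14/19) + π_2 · 7/13 = π_1 ⇒ π_2 · 7/13 = π_1 · 14/19 ⇒ π_2/π_1 = (14/19)/(7/13) = 26/19. Together with π_1 + π_2 = 1:
  π_1 = (7/13)/(14/19 + 7/13) = (7/13)/(315/247) = 19/45,
  π_2 = (14/19)/(14/19 + 7/13) = (14/19)/(315/247) = 26/45.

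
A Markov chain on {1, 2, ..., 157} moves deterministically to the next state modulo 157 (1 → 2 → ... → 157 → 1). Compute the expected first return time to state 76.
E[T_76 | X_0 = 76] = 157

The chain cycles deterministically, so starting at state 76 it returns in exactly 157 steps. Equivalently, the stationary distribution is uniform π_j = 1/157 for every state j, so by Kac's formula E[T_76] = 1/π_76 = 157.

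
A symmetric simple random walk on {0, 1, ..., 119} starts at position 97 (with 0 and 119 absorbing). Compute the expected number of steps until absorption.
E[τ | X_0 = 97] = 2134

Let v_k = E[τ | X_0 = k]. Boundary: v_0 = v_119 = 0. Recurrence: v_k = 1 + (v_{k-1} + v_{k+1})/2 for 1 ≤ k ≤ 118. The particular solution to v_k − (v_{k-1} + v_{k+1})/2 = 1 is v_k = −k^2. Adding homogeneous solution A + B k and matching boundaries gives v_k = k (119 − k). Substituting k = 97: v_97 = 97 · 22 = 2134.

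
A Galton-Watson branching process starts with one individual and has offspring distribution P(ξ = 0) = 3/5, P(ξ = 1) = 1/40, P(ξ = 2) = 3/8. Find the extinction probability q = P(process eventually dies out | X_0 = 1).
q = 1

Mean offspring μ = 0·3/5 + 1·1/40 + 2·3/8 = 31/40 ≤ 1. For μ ≤ 1 with offspring not concentrated at 1, the Galton-Watson process goes extinct almost surely, so q = 1.
(Algebraic check: The pgf is f(s) = 3/5 + 1/40·s + 3/8·s². The extinction probability q is the smallest fixed point of f in [0, 1]. Setting s = f(s):
  3/8·s² + (1/40 − 1)·s + 3/5 = 0
  3/8·s² − (3/5 + 3/8)·s + 3/5 = 0
which factors as (s − 1)·(3/8·s − 3/5) = 0, giving roots s = 1 and s = (3/5)/(3/8) = 8/5. Since 8/5 ≥ 1, the smallest root in [0, 1] is s = 1.)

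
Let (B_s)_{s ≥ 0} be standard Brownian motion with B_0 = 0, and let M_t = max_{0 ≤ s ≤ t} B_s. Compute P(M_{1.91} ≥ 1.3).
P(M_{1.91} ≥ 1.3) = 2·P(B_{1.91} ≥ 1.3) = 2(1 − Φ(1.3/√1.91)) ≈ 0.3469

By the reflection principle for Brownian motion, P(M_t ≥ a) = 2 · P(B_t ≥ a) for a ≥ 0. Since B_t ~ N(0, t), P(B_t ≥ 1.3) = 1 − Φ(1.3/√t) = 1 − Φ(1.3/√1.91) = 1 − Φ(0.9406). So
  P(M_{1.91} ≥ 1.3) = 2(1 − Φ(0.9406)) ≈ 0.3469.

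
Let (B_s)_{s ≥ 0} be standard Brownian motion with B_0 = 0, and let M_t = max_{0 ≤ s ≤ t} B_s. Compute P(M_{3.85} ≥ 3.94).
P(M_{3.85} ≥ 3.94) = 2·P(B_{3.85} ≥ 3.94) = 2(1 − Φ(3.94/√3.85)) ≈ 0.0446

By the reflection principle for Brownian motion, P(M_t ≥ a) = 2 · P(B_t ≥ a) for a ≥ 0. Since B_t ~ N(0, t), P(B_t ≥ 3.94) = 1 − Φ(3.94/√t) = 1 − Φ(3.94/√3.85) = 1 − Φ(2.0080). So
  P(M_{3.85} ≥ 3.94) = 2(1 − Φ(2.0080)) ≈ 0.0446.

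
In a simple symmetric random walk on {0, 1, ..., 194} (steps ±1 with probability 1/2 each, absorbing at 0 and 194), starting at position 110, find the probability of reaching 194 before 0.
P(hit 194 before 0) = 110/194 = 55/97

Let u_k = P(hit 194 before 0 | start at k). Then u_0 = 0, u_194 = 1, and u_k = u_{k-1}/2 + u_{k+1}/2 for 1 ≤ k ≤ 193. This harmonic recurrence is solved by u_k = k/194, giving u_110 = 110/194 = 55/97.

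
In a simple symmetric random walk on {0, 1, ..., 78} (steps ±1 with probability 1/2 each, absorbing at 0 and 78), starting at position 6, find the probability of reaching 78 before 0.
P(hit 78 before 0) = 6/78 = 1/13

Let u_k = P(hit 78 before 0 | start at k). Then u_0 = 0, u_78 = 1, and u_k = u_{k-1}/2 + u_{k+1}/2 for 1 ≤ k ≤ 77. This harmonic recurrence is solved by u_k = k/78, giving u_6 = 6/78 = 1/13.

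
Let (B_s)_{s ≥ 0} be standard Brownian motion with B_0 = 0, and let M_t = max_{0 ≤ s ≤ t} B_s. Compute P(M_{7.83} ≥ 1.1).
P(M_{7.83} ≥ 1.1) = 2·P(B_{7.83} ≥ 1.1) = 2(1 − Φ(1.1/√7.83)) ≈ 0.6942

By the reflection principle for Brownian motion, P(M_t ≥ a) = 2 · P(B_t ≥ a) for a ≥ 0. Since B_t ~ N(0, t), P(B_t ≥ 1.1) = 1 − Φ(1.1/√t) = 1 − Φ(1.1/√7.83) = 1 − Φ(0.3931). So
  P(M_{7.83} ≥ 1.1) = 2(1 − Φ(0.3931)) ≈ 0.6942.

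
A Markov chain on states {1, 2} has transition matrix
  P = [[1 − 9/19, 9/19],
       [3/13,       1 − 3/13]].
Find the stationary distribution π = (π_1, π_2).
π_1 = 19/58, π_2 = 39/58

Solve πP = π with π_1 + π_2 = 1. From πP = π: π_1 · (1 − 9/19) + π_2 · 3/13 = π_1 ⇒ π_2 · 3/13 = π_1 · 9/19 ⇒ π_2/π_1 = (9/19)/(3/13) = 39/19. Together with π_1 + π_2 = 1:
  π_1 = (3/13)/(9/19 + 3/13) = (3/13)/(174/247) = 19/58,
  π_2 = (9/19)/(9/19 + 3/13) = (9/19)/(174/247) = 39/58.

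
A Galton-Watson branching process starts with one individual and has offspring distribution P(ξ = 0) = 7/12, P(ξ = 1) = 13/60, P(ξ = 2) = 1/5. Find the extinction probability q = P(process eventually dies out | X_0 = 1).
q = 1

Mean offspring μ = 0·7/12 + 1·13/60 + 2·1/5 = 37/60 ≤ 1. For μ ≤ 1 with offspring not concentrated at 1, the Galton-Watson process goes extinct almost surely, so q = 1.
(Algebraic check: The pgf is f(s) = 7/12 + 13/60·s + 1/5·s². The extinction probability q is the smallest fixed point of f in [0, 1]. Setting s = f(s):
  1/5·s² + (13/60 − 1)·s + 7/12 = 0
  1/5·s² − (7/12 + 1/5)·s + 7/12 = 0
which factors as (s − 1)·(1/5·s − 7/12) = 0, giving roots s = 1 and s = (7/12)/(1/5) = 35/12. Since 35/12 ≥ 1, the smallest root in [0, 1] is s = 1.)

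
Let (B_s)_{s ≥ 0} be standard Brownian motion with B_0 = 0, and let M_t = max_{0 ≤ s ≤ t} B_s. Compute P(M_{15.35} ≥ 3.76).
P(M_{15.35} ≥ 3.76) = 2·P(B_{15.35} ≥ 3.76) = 2(1 − Φ(3.76/√15.35)) ≈ 0.3372

By the reflection principle for Brownian motion, P(M_t ≥ a) = 2 · P(B_t ≥ a) for a ≥ 0. Since B_t ~ N(0, t), P(B_t ≥ 3.76) = 1 − Φ(3.76/√t) = 1 − Φ(3.76/√15.35) = 1 − Φ(0.9597). So
  P(M_{15.35} ≥ 3.76) = 2(1 − Φ(0.9597)) ≈ 0.3372.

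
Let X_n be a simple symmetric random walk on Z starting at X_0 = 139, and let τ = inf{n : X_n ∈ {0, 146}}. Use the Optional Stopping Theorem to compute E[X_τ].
E[X_τ] = 139

X_n is a martingale and τ is a bounded-mean stopping time (indeed τ is finite a.s. with bounded expectation since the walk is in a bounded region). By the OST, E[X_τ] = E[X_0] = 139. Equivalently: E[X_τ] = 146 · P(hit 146 first) + 0 · P(hit 0 first) = 146 · (139/146) = 139.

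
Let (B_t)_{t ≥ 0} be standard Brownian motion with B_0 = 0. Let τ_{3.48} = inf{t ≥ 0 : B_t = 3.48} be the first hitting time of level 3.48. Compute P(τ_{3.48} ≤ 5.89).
P(τ_{3.48} ≤ 5.89) = 2(1 − Φ(3.48/√5.89)) = 2(1 − Φ(1.4339)) ≈ 0.1516

By the reflection principle for standard BM, P(τ_b ≤ t) = 2 · P(B_t ≥ b). Since B_t ~ N(0, t), P(B_t ≥ 3.48) = 1 − Φ(3.48/√t) = 1 − Φ(3.48/√5.89) = 1 − Φ(1.4339) ≈ 0.07580. Doubling: P(τ_{3.48} ≤ 5.89) ≈ 2 · 0.07580 = 0.15160 ≈ 0.1516.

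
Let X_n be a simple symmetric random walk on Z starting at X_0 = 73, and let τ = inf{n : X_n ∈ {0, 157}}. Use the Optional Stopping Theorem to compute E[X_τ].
E[X_τ] = 73

X_n is a martingale and τ is a bounded-mean stopping time (indeed τ is finite a.s. with bounded expectation since the walk is in a bounded region). By the OST, E[X_τ] = E[X_0] = 73. Equivalently: E[X_τ] = 157 · P(hit 157 first) + 0 · P(hit 0 first) = 157 · (73/157) = 73.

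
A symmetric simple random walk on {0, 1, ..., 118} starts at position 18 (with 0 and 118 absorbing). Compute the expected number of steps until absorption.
E[τ | X_0 = 18] = 1800

Let v_k = E[τ | X_0 = k]. Boundary: v_0 = v_118 = 0. Recurrence: v_k = 1 + (v_{k-1} + v_{k+1})/2 for 1 ≤ k ≤ 117. The particular solution to v_k − (v_{k-1} + v_{k+1})/2 = 1 is v_k = −k^2. Adding homogeneous solution A + B k and matching boundaries gives v_k = k (118 − k). Substituting k = 18: v_18 = 18 · 100 = 1800.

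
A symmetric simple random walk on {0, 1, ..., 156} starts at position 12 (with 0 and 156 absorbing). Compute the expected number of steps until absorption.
E[τ | X_0 = 12] = 1728

Let v_k = E[τ | X_0 = k]. Boundary: v_0 = v_156 = 0. Recurrence: v_k = 1 + (v_{k-1} + v_{k+1})/2 for 1 ≤ k ≤ 155. The particular solution to v_k − (v_{k-1} + v_{k+1})/2 = 1 is v_k = −k^2. Adding homogeneous solution A + B k and matching boundaries gives v_k = k (156 − k). Substituting k = 12: v_12 = 12 · 144 = 1728.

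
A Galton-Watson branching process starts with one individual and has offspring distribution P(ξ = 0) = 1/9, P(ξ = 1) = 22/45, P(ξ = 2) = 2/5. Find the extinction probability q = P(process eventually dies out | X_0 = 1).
q = 5/18

The pgf is f(s) = 1/9 + 22/45·s + 2/5·s². The extinction probability q is the smallest fixed point of f in [0, 1]. Setting s = f(s):
  2/5·s² + (22/45 − 1)·s + 1/9 = 0
  2/5·s² − (1/9 + 2/5)·s + 1/9 = 0
which factors as (s − 1)·(2/5·s − 1/9) = 0, giving roots s = 1 and s = (1/9)/(2/5) = 5/18.
Mean offspring μ = 22/45 + 2·2/5 = 58/45 > 1 (supercritical), so q < 1. The extinction probability is the smaller root: q = (1/9)/(2/5) = 5/18.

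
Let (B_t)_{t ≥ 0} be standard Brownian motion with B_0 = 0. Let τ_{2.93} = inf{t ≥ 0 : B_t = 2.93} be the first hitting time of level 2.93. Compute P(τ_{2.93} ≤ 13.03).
P(τ_{2.93} ≤ 13.03) = 2(1 − Φ(2.93/√13.03)) = 2(1 − Φ(0.8117)) ≈ 0.4170

By the reflection principle for standard BM, P(τ_b ≤ t) = 2 · P(B_t ≥ b). Since B_t ~ N(0, t), P(B_t ≥ 2.93) = 1 − Φ(2.93/√t) = 1 − Φ(2.93/√13.03) = 1 − Φ(0.8117) ≈ 0.20848. Doubling: P(τ_{2.93} ≤ 13.03) ≈ 2 · 0.20848 = 0.41696 ≈ 0.4170.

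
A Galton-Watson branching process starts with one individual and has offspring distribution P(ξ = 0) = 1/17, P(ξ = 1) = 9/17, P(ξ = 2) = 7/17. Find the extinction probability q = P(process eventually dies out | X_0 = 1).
q = 1/7

The pgf is f(s) = 1/17 + 9/17·s + 7/17·s². The extinction probability q is the smallest fixed point of f in [0, 1]. Setting s = f(s):
  7/17·s² + (9/17 − 1)·s + 1/17 = 0
  7/17·s² − (1/17 + 7/17)·s + 1/17 = 0
which factors as (s − 1)·(7/17·s − 1/17) = 0, giving roots s = 1 and s = (1/17)/(7/17) = 1/7.
Mean offspring μ = 9/17 + 2·7/17 = 23/17 > 1 (supercritical), so q < 1. The extinction probability is the smaller root: q = (1/17)/(7/17) = 1/7.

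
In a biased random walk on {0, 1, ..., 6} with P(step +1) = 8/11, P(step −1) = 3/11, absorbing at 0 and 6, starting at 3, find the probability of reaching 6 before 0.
P(hit 6 before 0) = (1 − (3/8)^3) / (1 − (3/8)^6) = 512/539

Let u_k denote P(reach 6 before 0 | start at k). Boundary: u_0 = 0, u_6 = 1. Recurrence: u_k = 8/11·u_{k+1} + 3/11·u_{k-1} for 1 ≤ k ≤ 5. Try u_k = A + B·r^k with r = q/p = (3/11)/(8/11) = 3/8. Substitution satisfies the recurrence; boundary conditions give:
  u_k = (1 − r^k) / (1 − r^N) = (1 − (3/8)^3) / (1 − (3/8)^6) = 512/539.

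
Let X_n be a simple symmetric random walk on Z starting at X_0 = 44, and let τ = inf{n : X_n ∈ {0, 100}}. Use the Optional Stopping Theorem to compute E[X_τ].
E[X_τ] = 44

X_n is a martingale and τ is a bounded-mean stopping time (indeed τ is finite a.s. with bounded expectation since the walk is in a bounded region). By the OST, E[X_τ] = E[X_0] = 44. Equivalently: E[X_τ] = 100 · P(hit 100 first) + 0 · P(hit 0 first) = 100 · (44/100) = 44.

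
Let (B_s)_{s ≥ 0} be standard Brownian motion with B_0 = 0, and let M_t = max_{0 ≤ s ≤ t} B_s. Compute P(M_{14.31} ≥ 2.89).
P(M_{14.31} ≥ 2.89) = 2·P(B_{14.31} ≥ 2.89) = 2(1 − Φ(2.89/√14.31)) ≈ 0.4449

By the reflection principle for Brownian motion, P(M_t ≥ a) = 2 · P(B_t ≥ a) for a ≥ 0. Since B_t ~ N(0, t), P(B_t ≥ 2.89) = 1 − Φ(2.89/√t) = 1 − Φ(2.89/√14.31) = 1 − Φ(0.7640). So
  P(M_{14.31} ≥ 2.89) = 2(1 − Φ(0.7640)) ≈ 0.4449.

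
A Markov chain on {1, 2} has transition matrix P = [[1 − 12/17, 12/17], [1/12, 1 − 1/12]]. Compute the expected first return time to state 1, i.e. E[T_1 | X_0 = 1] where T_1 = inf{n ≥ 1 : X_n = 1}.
E[T_1 | X_0 = 1] = 1/π_1 = 161/17

For an irreducible recurrent Markov chain with stationary distribution π, E[T_i | X_0 = i] = 1/π_i (Kac's formula). Here π_1 = (1/12)/(12/17 + 1/12) = (1/12)/(161/204) = 17/161, so E[T_1 | X_0 = 1] = 1/π_1 = (12/17 + 1/12)/(1/12) = (161/204)/(1/12) = 161/17.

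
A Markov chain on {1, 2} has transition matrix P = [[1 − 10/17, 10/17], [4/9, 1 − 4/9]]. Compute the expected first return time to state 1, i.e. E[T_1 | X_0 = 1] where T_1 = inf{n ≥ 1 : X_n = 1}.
E[T_1 | X_0 = 1] = 1/π_1 = 79/34

For an irreducible recurrent Markov chain with stationary distribution π, E[T_i | X_0 = i] = 1/π_i (Kac's formula). Here π_1 = (4/9)/(10/17 + 4/9) = (4/9)/(158/153) = 34/79, so E[T_1 | X_0 = 1] = 1/π_1 = (10/17 + 4/9)/(4/9) = (158/153)/(4/9) = 79/34.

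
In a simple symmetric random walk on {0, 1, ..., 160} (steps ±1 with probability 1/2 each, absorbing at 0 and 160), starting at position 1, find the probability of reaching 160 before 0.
P(hit 160 before 0) = 1/160

Let u_k = P(hit 160 before 0 | start at k). Then u_0 = 0, u_160 = 1, and u_k = u_{k-1}/2 + u_{k+1}/2 for 1 ≤ k ≤ 159. This harmonic recurrence is solved by u_k = k/160, giving u_1 = 1/160.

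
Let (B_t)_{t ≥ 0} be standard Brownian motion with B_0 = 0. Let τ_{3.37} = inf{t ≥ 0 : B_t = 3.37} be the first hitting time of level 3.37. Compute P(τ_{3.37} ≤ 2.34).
P(τ_{3.37} ≤ 2.34) = 2(1 − Φ(3.37/√2.34)) = 2(1 − Φ(2.2030)) ≈ 0.0276

By the reflection principle for standard BM, P(τ_b ≤ t) = 2 · P(B_t ≥ b). Since B_t ~ N(0, t), P(B_t ≥ 3.37) = 1 − Φ(3.37/√t) = 1 − Φ(3.37/√2.34) = 1 − Φ(2.2030) ≈ 0.01380. Doubling: P(τ_{3.37} ≤ 2.34) ≈ 2 · 0.01380 = 0.02760 ≈ 0.0276.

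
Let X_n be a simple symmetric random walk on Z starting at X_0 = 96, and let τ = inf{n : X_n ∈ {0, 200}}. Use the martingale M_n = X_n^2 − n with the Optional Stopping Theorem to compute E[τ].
E[τ] = 9984

M_n = X_n^2 − n is a martingale (since E[X_{n+1}^2 | F_n] = X_n^2 + 1). By OST (τ has finite mean in a bounded region), E[M_τ] = E[M_0] = X_0^2 − 0 = 96^2 = 9216. Also E[M_τ] = E[X_τ^2] − E[τ]. The walk exits at 0 or 200, with P(hit 200 first) = 96/200, so E[X_τ^2] = 200^2 · 96/200 + 0 = 19200. Thus E[τ] = E[X_τ^2] − E[M_τ] = 19200 − 9216 = 9984 = 96(200 − 96) = 9984.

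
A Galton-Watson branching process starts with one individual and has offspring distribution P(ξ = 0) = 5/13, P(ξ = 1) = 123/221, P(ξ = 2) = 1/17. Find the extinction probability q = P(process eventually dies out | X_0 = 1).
q = 1

Mean offspring μ = 0·5/13 + 1·123/221 + 2·1/17 = 149/221 ≤ 1. For μ ≤ 1 with offspring not concentrated at 1, the Galton-Watson process goes extinct almost surely, so q = 1.
(Algebraic check: The pgf is f(s) = 5/13 + 123/221·s + 1/17·s². The extinction probability q is the smallest fixed point of f in [0, 1]. Setting s = f(s):
  1/17·s² + (123/221 − 1)·s + 5/13 = 0
  1/17·s² − (5/13 + 1/17)·s + 5/13 = 0
which factors as (s − 1)·(1/17·s − 5/13) = 0, giving roots s = 1 and s = (5/13)/(1/17) = 85/13. Since 85/13 ≥ 1, the smallest root in [0, 1] is s = 1.)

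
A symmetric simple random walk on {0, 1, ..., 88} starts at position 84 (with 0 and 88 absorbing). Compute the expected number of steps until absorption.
E[τ | X_0 = 84] = 336

Let v_k = E[τ | X_0 = k]. Boundary: v_0 = v_88 = 0. Recurrence: v_k = 1 + (v_{k-1} + v_{k+1})/2 for 1 ≤ k ≤ 87. The particular solution to v_k − (v_{k-1} + v_{k+1})/2 = 1 is v_k = −k^2. Adding homogeneous solution A + B k and matching boundaries gives v_k = k (88 − k). Substituting k = 84: v_84 = 84 · 4 = 336.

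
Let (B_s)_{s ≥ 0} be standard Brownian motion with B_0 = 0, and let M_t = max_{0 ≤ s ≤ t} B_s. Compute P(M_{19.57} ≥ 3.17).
P(M_{19.57} ≥ 3.17) = 2·P(B_{19.57} ≥ 3.17) = 2(1 − Φ(3.17/√19.57)) ≈ 0.4736

By the reflection principle for Brownian motion, P(M_t ≥ a) = 2 · P(B_t ≥ a) for a ≥ 0. Since B_t ~ N(0, t), P(B_t ≥ 3.17) = 1 − Φ(3.17/√t) = 1 − Φ(3.17/√19.57) = 1 − Φ(0.7166). So
  P(M_{19.57} ≥ 3.17) = 2(1 − Φ(0.7166)) ≈ 0.4736.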